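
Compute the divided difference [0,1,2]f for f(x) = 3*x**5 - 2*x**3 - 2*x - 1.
39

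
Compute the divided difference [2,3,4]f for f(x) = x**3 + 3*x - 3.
9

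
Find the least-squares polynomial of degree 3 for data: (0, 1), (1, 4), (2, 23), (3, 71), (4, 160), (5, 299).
143/126 + (-245/108)x + (715/252)x² + (103/54)x³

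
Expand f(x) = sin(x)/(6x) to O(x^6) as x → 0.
1/6 - x**2/36 + x**4/720 + O(x**6)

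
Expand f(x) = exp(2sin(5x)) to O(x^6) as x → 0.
1 + 10*x + 50*x**2 + 125*x**3 - 14375*x**5/12 + O(x**6)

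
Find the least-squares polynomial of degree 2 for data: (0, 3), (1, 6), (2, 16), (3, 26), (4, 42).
19/7 + (83/35)x + (13/7)x²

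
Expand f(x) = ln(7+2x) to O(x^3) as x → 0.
log(7) + 2*x/7 - 2*x**2/49 + O(x**3)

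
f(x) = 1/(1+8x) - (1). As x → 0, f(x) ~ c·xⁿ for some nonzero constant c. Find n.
1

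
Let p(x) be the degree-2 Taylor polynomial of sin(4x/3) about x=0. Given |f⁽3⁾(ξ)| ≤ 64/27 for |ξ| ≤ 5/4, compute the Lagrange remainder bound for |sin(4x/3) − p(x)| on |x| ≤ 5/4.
125/162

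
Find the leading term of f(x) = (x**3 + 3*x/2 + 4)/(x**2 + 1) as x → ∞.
x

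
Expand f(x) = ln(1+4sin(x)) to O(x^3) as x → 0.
4*x - 8*x**2 + O(x**3)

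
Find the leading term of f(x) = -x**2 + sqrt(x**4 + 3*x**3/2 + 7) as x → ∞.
3*x/4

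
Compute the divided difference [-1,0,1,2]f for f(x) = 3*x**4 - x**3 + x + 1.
5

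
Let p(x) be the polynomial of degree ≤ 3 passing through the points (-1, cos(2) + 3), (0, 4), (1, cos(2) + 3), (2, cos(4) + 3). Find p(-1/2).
cos(4)/16 + 63/16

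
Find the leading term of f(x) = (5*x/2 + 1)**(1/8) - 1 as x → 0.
5*x/16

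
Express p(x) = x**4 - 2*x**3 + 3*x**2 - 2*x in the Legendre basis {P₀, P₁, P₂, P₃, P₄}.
(6/5)P₀ + (-16/5)P₁ + (18/7)P₂ + (-4/5)P₃ + (8/35)P₄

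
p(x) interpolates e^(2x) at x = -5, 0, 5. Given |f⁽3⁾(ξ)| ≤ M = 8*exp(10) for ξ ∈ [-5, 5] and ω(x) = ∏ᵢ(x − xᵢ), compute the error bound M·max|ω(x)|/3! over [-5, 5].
1000*sqrt(3)*exp(10)/27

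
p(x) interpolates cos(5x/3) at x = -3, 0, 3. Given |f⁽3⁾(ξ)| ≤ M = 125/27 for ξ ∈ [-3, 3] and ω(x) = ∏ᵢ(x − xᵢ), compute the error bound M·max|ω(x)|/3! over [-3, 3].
125*sqrt(3)/27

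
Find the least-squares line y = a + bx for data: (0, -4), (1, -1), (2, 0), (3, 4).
a = -4, b = 5/2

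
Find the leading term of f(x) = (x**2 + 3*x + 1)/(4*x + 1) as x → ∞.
x/4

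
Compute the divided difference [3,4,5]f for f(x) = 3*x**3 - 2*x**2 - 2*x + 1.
34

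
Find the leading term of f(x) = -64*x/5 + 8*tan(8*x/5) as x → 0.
4096*x**3/375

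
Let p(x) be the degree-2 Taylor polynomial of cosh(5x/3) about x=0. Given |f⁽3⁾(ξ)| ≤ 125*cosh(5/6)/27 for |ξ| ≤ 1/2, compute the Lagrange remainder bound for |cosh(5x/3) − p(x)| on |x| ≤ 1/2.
125*cosh(5/6)/1296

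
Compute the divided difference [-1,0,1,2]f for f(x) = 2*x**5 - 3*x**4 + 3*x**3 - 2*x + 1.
7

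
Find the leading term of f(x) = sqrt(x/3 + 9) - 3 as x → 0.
x/18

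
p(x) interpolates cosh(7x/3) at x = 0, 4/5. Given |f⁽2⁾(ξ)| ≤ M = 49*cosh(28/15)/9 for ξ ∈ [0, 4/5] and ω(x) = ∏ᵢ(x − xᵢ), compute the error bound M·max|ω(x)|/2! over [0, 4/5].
98*cosh(28/15)/225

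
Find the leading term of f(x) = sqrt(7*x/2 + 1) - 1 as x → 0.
7*x/4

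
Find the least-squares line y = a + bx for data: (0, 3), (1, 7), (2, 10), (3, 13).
a = 33/10, b = 33/10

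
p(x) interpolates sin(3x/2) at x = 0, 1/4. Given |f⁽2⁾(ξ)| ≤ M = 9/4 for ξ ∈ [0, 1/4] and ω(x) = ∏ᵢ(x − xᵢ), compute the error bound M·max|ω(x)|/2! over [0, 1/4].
9/512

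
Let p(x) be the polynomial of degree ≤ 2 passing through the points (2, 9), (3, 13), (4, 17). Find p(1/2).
3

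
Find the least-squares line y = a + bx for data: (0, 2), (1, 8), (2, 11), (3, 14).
a = 29/10, b = 39/10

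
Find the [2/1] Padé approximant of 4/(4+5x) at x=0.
1/(5*x/4 + 1)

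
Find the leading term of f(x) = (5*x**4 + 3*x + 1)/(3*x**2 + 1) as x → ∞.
5*x**2/3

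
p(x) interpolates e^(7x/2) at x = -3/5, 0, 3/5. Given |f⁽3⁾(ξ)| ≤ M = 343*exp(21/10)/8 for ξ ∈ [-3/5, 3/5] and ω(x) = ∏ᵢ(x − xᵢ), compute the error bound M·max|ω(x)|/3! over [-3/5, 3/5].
343*sqrt(3)*exp(21/10)/1000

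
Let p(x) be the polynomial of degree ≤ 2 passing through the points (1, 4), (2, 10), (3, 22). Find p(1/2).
13/4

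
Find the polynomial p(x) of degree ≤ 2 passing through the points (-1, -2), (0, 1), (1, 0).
-2*x**2 + x + 1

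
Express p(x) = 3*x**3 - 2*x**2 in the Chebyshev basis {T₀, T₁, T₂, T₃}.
-T₀ + (9/4)T₁ - T₂ + (3/4)T₃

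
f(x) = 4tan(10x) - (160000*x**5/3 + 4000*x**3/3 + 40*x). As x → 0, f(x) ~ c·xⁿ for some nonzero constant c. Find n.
7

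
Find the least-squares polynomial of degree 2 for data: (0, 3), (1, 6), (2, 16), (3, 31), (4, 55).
109/35 + (-37/70)x + (47/14)x²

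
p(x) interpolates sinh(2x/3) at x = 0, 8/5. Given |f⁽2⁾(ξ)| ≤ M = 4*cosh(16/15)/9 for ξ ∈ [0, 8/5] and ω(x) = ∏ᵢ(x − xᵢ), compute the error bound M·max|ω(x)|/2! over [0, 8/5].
32*cosh(16/15)/225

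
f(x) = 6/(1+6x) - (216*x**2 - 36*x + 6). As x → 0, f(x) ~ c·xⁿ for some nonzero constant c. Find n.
3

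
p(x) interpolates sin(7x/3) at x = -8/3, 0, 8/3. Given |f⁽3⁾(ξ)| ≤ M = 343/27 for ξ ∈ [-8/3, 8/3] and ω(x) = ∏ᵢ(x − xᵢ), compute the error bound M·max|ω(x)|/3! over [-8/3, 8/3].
175616*sqrt(3)/19683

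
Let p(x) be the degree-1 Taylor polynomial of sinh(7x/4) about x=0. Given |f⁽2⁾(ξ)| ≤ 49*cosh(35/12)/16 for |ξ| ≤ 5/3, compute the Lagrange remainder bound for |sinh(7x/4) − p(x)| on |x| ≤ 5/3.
1225*cosh(35/12)/288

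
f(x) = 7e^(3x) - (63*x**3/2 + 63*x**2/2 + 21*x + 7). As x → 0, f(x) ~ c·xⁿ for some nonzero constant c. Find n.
4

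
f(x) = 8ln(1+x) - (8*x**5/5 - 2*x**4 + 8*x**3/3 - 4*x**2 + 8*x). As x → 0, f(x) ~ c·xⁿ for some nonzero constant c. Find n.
6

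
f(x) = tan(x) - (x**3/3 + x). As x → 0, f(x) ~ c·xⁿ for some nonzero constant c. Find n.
5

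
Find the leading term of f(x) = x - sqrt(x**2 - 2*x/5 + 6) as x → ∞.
1/5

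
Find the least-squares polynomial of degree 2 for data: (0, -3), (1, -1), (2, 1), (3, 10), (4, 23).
-86/35 + (-139/70)x + (29/14)x²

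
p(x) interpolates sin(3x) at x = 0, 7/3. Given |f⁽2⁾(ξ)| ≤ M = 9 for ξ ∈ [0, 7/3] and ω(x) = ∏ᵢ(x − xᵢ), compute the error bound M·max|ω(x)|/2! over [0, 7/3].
49/8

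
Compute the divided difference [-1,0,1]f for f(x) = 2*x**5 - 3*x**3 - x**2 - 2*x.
-1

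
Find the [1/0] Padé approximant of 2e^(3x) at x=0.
6*x + 2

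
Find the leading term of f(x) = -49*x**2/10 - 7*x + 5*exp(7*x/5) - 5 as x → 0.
343*x**3/150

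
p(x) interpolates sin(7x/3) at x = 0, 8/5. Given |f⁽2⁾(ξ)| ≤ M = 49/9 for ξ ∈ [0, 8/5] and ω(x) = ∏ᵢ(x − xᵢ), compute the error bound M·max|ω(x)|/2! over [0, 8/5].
392/225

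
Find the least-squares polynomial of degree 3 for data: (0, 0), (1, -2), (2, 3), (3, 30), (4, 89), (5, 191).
1/6 + (-811/252)x + (-121/84)x² + (35/18)x³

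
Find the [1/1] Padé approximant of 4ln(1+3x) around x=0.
12*x/(3*x/2 + 1)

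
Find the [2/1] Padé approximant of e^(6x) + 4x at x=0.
(-2*x**2 + 8*x + 1)/(1 - 2*x)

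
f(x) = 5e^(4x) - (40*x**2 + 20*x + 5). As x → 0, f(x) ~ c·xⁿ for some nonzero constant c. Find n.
3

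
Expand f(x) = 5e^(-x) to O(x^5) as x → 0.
5 - 5*x + 5*x**2/2 - 5*x**3/6 + 5*x**4/24 + O(x**5)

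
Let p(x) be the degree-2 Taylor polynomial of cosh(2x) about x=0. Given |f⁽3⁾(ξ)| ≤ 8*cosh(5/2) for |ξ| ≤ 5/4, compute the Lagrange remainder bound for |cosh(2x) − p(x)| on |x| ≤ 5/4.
125*cosh(5/2)/48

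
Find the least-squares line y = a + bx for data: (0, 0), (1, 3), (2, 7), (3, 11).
a = -3/10, b = 37/10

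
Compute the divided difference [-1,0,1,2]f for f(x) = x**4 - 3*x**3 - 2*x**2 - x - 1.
-1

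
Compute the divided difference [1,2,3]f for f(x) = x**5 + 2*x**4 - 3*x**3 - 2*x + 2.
122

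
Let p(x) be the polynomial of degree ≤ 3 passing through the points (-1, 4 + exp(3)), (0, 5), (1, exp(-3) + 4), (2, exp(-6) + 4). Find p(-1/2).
(-5*exp(3) + 1 + (79 + 5*exp(3))*exp(6))*exp(-6)/16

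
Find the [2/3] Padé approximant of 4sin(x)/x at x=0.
(4 - 7*x**2/15)/(x**2/20 + 1)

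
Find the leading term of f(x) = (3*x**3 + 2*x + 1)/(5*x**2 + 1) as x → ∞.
3*x/5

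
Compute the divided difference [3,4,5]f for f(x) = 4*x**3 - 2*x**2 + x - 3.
46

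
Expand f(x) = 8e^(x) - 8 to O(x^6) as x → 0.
8*x + 4*x**2 + 4*x**3/3 + x**4/3 + x**5/15 + O(x**6)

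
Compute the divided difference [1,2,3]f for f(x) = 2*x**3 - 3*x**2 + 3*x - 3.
9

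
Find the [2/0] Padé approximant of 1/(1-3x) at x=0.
9*x**2 + 3*x + 1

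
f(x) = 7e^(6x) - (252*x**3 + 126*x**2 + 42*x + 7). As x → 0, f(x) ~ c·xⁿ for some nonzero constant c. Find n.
4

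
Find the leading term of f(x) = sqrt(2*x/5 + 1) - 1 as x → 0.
x/5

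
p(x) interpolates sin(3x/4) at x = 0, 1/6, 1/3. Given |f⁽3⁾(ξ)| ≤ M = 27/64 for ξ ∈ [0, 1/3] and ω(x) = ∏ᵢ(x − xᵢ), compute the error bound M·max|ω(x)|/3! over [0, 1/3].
sqrt(3)/13824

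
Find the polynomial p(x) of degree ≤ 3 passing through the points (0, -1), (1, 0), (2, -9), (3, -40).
-2*x**3 + x**2 + 2*x - 1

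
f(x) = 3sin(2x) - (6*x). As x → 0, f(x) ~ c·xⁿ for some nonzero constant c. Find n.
3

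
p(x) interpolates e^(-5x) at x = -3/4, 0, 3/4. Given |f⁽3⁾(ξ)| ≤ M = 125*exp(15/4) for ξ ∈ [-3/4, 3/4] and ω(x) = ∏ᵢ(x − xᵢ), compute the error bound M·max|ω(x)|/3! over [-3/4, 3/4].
125*sqrt(3)*exp(15/4)/64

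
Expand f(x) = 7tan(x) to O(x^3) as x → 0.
7*x + O(x**3)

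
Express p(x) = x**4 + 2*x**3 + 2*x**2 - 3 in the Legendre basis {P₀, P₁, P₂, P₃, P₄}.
(-32/15)P₀ + (6/5)P₁ + (40/21)P₂ + (4/5)P₃ + (8/35)P₄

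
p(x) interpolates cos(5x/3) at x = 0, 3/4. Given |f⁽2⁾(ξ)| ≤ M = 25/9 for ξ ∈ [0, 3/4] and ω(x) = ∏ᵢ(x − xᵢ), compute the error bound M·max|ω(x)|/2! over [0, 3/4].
25/128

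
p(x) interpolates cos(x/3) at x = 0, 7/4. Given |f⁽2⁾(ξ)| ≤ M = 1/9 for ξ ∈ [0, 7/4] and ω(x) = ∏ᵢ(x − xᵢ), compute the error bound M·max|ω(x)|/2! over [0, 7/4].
49/1152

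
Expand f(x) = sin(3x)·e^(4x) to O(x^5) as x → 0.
3*x + 12*x**2 + 39*x**3/2 + 14*x**4 + O(x**5)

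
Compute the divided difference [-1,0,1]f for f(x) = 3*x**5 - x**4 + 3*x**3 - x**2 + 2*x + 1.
-2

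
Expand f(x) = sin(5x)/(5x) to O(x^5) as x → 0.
1 - 25*x**2/6 + 125*x**4/24 + O(x**5)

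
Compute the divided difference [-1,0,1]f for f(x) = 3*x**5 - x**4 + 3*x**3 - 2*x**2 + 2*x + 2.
-3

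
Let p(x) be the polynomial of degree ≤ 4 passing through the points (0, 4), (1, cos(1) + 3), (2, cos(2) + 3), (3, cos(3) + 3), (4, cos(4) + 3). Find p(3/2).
45*cos(2)/64 + 3*cos(4)/128 - 5*cos(3)/32 + 15*cos(1)/32 + 379/128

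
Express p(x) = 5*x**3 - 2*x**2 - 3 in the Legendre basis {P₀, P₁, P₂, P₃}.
(-11/3)P₀ + (3)P₁ + (-4/3)P₂ + (2)P₃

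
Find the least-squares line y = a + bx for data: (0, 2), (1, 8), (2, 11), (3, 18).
a = 21/10, b = 51/10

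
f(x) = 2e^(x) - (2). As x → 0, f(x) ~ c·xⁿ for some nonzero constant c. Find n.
1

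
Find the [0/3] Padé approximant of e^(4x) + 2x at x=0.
1/(-392*x**3/3 + 28*x**2 - 6*x + 1)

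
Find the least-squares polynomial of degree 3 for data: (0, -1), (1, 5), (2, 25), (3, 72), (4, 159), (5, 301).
-67/63 + (755/189)x + (-1/63)x² + (61/27)x³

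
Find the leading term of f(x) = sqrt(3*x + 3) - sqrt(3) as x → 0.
sqrt(3)*x/2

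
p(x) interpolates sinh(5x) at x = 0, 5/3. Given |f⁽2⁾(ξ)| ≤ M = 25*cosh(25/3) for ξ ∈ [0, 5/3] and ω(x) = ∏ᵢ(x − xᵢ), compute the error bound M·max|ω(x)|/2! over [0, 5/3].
625*cosh(25/3)/72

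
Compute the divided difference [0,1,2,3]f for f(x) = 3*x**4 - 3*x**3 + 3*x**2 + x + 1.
15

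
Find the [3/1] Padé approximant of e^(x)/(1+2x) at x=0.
(131*x**3/696 + 57*x**2/116 + 117*x/116 + 1)/(233*x/116 + 1)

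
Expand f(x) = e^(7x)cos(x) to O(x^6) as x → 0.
1 + 7*x + 24*x**2 + 161*x**3/3 + 527*x**4/6 + 3353*x**5/30 + O(x**6)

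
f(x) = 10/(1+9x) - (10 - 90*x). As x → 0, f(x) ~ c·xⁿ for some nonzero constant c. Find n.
2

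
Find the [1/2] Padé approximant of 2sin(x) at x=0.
2*x/(x**2/6 + 1)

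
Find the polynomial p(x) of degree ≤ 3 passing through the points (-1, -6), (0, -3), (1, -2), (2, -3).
-x**2 + 2*x - 3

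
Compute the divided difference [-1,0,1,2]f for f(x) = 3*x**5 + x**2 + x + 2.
15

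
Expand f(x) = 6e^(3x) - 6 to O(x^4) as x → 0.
18*x + 27*x**2 + 27*x**3 + O(x**4)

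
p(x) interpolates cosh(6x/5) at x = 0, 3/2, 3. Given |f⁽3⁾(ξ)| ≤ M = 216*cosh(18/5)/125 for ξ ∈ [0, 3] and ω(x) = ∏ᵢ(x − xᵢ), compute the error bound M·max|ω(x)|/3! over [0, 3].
27*sqrt(3)*cosh(18/5)/125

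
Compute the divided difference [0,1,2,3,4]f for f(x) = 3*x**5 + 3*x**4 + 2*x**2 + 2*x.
33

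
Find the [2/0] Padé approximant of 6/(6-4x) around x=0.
4*x**2/9 + 2*x/3 + 1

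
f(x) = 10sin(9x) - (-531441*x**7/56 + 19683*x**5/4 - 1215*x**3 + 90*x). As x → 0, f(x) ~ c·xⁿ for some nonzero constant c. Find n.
9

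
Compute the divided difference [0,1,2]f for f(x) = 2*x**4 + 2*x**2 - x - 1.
16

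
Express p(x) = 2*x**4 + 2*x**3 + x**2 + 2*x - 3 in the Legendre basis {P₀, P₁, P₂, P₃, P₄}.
(-34/15)P₀ + (16/5)P₁ + (38/21)P₂ + (4/5)P₃ + (16/35)P₄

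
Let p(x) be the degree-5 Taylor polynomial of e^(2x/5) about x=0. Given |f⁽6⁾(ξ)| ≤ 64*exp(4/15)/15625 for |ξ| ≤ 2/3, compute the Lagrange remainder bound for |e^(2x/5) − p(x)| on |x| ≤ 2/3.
256*exp(4/15)/512578125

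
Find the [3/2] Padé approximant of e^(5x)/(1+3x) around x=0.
(6875*x**3/978 + 4425*x**2/652 + 660*x/163 + 1)/(-2485*x**2/652 + 334*x/163 + 1)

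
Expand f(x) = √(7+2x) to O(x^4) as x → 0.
sqrt(7) + sqrt(7)*x/7 - sqrt(7)*x**2/98 + sqrt(7)*x**3/686 + O(x**4)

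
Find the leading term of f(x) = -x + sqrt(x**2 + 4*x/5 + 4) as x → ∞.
2/5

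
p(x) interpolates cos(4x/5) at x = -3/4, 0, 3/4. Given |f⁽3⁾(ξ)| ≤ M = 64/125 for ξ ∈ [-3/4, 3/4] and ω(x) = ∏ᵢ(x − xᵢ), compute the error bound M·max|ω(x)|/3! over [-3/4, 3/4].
sqrt(3)/125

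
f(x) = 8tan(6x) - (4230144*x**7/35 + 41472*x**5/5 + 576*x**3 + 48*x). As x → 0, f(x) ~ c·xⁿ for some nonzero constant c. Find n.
9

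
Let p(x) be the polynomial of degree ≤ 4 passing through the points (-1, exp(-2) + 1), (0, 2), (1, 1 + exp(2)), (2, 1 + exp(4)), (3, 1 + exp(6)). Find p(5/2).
(-5 + (-70*exp(2) + 156 + 140*exp(4) + 35*exp(6))*exp(2))*exp(-2)/128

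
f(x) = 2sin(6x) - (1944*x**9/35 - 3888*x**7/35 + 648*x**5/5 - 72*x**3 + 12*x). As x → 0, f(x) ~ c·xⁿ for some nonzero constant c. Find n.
11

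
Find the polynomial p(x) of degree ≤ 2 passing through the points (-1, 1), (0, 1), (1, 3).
x**2 + x + 1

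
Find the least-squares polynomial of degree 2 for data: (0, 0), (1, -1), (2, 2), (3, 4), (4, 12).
1/35 + (-137/70)x + (17/14)x²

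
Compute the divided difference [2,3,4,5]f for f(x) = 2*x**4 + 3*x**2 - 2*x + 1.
28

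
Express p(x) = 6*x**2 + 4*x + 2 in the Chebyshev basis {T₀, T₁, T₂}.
(5)T₀ + (4)T₁ + (3)T₂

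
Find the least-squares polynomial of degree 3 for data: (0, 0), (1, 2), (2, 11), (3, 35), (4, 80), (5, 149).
11/63 + (-395/378)x + (353/252)x² + (103/108)x³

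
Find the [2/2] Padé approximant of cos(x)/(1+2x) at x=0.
(-43*x**2/84 + x/21 + 1)/(x**2/12 + 43*x/21 + 1)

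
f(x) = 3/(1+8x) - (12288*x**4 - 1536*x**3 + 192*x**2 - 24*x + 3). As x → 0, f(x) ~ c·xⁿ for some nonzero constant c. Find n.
5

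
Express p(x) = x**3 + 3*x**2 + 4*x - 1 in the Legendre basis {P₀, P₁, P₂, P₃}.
(23/5)P₁ + (2)P₂ + (2/5)P₃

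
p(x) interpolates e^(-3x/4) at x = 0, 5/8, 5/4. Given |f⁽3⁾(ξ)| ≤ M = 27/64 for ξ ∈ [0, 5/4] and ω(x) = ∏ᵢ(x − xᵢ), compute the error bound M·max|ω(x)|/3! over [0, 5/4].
125*sqrt(3)/32768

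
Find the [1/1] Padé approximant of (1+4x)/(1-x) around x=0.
(4*x + 1)/(1 - x)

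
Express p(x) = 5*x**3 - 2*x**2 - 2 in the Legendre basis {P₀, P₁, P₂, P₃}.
(-8/3)P₀ + (3)P₁ + (-4/3)P₂ + (2)P₃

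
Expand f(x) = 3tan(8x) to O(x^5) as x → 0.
24*x + 512*x**3 + O(x**5)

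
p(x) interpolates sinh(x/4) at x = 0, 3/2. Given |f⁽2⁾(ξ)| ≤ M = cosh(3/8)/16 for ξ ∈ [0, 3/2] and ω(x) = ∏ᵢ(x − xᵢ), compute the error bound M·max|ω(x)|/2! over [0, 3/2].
9*cosh(3/8)/512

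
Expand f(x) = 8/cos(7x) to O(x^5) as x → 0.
8 + 196*x**2 + 12005*x**4/3 + O(x**5)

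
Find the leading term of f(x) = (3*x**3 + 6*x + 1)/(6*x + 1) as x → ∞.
x**2/2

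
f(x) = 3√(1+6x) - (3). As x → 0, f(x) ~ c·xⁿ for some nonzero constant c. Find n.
1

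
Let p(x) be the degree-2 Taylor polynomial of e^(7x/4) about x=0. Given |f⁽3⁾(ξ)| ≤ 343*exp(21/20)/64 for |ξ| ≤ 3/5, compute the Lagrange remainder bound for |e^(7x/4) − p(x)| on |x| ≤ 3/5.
3087*exp(21/20)/16000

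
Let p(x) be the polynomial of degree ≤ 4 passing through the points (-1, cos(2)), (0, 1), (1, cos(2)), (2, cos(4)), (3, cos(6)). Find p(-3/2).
-105/32 + 693*cos(2)/128 + 35*cos(6)/128 - 45*cos(4)/32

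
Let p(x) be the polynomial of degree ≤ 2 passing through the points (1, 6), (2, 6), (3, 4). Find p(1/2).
21/4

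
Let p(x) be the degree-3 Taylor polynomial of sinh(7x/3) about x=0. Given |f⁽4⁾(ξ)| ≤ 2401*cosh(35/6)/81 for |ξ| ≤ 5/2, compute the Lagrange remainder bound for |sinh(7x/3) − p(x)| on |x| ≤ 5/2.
1500625*cosh(35/6)/31104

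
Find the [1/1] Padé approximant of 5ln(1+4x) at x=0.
20*x/(2*x + 1)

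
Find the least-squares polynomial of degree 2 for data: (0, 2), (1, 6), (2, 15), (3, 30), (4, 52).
11/5 + (2/5)x + (3)x²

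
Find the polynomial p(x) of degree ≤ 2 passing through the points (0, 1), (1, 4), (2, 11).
2*x**2 + x + 1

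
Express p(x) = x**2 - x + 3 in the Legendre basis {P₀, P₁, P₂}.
(10/3)P₀ - P₁ + (2/3)P₂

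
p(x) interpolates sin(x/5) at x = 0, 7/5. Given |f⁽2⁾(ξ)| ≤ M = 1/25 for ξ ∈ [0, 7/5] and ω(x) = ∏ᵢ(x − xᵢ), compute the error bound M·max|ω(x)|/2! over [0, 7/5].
49/5000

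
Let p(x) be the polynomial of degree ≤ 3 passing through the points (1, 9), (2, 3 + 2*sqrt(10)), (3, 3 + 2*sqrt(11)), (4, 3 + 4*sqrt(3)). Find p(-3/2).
-495*sqrt(10)/8 - 105*sqrt(3)/4 + 717/8 + 385*sqrt(11)/8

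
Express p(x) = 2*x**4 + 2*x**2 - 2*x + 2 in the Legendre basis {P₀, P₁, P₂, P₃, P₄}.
(46/15)P₀ + (-2)P₁ + (52/21)P₂ + (16/35)P₄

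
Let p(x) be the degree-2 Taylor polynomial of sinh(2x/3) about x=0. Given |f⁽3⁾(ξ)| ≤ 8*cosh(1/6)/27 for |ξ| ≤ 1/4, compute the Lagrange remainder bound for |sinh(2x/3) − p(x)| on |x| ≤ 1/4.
cosh(1/6)/1296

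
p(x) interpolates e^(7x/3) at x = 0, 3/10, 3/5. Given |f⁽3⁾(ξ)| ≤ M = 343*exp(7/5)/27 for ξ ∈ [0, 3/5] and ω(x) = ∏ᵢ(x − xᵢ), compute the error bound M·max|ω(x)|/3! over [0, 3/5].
343*sqrt(3)*exp(7/5)/27000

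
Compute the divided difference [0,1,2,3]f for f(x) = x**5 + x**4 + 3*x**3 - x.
34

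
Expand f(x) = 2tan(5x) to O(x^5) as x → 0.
10*x + 250*x**3/3 + O(x**5)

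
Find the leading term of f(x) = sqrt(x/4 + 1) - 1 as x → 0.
x/8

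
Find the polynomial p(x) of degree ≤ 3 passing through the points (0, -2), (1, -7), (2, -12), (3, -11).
x**3 - 3*x**2 - 3*x - 2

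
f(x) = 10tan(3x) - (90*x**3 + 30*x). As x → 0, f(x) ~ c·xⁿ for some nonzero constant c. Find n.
5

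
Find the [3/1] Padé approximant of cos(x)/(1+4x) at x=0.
(x**3/96 - 187*x**2/372 + x/1488 + 1)/(5953*x/1488 + 1)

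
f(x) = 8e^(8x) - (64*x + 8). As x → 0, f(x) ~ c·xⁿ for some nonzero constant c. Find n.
2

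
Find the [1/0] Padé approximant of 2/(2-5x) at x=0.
5*x/2 + 1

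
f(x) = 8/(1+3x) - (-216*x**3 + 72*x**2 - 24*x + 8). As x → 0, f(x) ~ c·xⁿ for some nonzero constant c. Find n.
4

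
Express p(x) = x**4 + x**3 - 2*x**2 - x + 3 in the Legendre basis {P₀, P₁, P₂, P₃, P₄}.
(38/15)P₀ + (-2/5)P₁ + (-16/21)P₂ + (2/5)P₃ + (8/35)P₄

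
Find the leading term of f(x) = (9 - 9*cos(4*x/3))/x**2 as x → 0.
8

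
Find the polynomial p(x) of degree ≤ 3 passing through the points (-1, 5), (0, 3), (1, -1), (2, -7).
-x**2 - 3*x + 3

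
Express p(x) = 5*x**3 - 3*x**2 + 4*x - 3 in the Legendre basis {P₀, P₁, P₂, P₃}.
(-4)P₀ + (7)P₁ + (-2)P₂ + (2)P₃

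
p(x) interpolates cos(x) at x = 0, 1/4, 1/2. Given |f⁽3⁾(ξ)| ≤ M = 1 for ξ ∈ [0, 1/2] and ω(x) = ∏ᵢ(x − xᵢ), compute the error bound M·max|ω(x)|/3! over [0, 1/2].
sqrt(3)/1728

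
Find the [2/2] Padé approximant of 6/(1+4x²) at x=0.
6/(4*x**2 + 1)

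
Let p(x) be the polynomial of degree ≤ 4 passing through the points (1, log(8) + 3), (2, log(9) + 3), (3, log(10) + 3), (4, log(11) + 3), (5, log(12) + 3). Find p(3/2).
log(9*11**(7/32)*2**(25/128)*3**(19/128)*5**(29/64)/5) + 3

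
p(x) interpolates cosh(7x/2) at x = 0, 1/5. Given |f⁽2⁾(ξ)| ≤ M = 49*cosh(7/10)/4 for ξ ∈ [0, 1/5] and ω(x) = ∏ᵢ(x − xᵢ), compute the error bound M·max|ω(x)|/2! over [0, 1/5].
49*cosh(7/10)/800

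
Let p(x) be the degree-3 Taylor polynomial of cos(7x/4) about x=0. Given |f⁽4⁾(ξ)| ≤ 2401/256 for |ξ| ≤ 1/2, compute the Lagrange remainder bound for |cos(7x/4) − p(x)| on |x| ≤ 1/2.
2401/98304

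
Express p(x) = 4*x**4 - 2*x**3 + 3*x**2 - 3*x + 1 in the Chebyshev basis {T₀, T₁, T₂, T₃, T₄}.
(4)T₀ + (-9/2)T₁ + (7/2)T₂ + (-1/2)T₃ + (1/2)T₄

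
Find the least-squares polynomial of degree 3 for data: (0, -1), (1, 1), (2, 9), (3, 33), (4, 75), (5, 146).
-61/63 + (163/378)x + (47/252)x² + (121/108)x³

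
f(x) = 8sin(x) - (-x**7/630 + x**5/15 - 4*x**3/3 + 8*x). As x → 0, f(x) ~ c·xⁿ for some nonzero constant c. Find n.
9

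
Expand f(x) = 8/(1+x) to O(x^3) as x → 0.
8 - 8*x + 8*x**2 + O(x**3)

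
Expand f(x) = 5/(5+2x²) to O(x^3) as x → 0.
1 - 2*x**2/5 + O(x**3)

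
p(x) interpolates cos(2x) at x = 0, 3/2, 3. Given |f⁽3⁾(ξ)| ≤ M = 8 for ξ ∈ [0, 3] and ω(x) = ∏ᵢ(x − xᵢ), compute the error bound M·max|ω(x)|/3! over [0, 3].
sqrt(3)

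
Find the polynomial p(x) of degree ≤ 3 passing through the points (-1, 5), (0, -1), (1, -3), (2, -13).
-2*x**3 + 2*x**2 - 2*x - 1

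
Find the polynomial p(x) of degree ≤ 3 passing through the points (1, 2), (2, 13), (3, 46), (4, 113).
2*x**3 - x**2 + 1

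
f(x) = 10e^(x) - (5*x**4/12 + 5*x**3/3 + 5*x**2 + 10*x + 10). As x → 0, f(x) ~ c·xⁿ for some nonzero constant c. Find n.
5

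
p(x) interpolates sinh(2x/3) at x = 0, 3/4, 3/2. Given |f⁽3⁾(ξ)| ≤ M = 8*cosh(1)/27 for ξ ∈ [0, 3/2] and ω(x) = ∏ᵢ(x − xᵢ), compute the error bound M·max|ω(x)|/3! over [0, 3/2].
sqrt(3)*cosh(1)/216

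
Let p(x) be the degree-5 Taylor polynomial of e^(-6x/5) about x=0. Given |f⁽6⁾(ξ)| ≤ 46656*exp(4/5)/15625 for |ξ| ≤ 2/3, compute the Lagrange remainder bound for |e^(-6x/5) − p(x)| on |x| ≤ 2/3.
256*exp(4/5)/703125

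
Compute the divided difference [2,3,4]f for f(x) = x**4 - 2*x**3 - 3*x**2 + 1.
34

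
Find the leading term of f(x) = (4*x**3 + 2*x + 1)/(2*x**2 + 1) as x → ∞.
2*x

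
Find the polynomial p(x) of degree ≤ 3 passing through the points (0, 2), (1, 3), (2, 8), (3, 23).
x**3 - x**2 + x + 2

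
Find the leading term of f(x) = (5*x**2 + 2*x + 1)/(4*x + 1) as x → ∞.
5*x/4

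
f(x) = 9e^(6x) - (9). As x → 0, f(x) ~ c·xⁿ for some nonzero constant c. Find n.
1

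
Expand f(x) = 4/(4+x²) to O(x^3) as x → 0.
1 - x**2/4 + O(x**3)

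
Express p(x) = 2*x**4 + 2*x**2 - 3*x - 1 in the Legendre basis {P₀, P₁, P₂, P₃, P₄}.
(1/15)P₀ + (-3)P₁ + (52/21)P₂ + (16/35)P₄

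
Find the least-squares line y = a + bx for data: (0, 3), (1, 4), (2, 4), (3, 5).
a = 31/10, b = 3/5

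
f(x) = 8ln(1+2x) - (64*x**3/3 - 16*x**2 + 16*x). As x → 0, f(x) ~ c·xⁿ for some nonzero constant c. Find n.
4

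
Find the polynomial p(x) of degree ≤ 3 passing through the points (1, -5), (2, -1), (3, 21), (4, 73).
2*x**3 - 3*x**2 - x - 3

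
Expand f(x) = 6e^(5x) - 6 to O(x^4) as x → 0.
30*x + 75*x**2 + 125*x**3 + O(x**4)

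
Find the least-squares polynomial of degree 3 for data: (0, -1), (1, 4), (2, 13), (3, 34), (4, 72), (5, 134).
-17/18 + (3401/756)x + (-52/63)x² + (115/108)x³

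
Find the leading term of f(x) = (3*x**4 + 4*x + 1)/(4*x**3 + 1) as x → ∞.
3*x/4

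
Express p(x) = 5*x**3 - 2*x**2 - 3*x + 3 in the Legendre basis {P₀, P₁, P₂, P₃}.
(7/3)P₀ + (-4/3)P₂ + (2)P₃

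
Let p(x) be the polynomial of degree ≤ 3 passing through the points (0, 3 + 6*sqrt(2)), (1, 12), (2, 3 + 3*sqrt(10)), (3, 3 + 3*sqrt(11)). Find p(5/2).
3/16 + 3*sqrt(2)/8 + 15*sqrt(11)/16 + 45*sqrt(10)/16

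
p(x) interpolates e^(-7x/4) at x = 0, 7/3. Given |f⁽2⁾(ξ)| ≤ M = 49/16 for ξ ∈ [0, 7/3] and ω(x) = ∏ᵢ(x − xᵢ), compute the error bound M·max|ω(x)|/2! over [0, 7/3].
2401/1152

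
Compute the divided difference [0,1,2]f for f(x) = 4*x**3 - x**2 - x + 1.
11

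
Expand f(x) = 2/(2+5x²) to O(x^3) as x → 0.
1 - 5*x**2/2 + O(x**3)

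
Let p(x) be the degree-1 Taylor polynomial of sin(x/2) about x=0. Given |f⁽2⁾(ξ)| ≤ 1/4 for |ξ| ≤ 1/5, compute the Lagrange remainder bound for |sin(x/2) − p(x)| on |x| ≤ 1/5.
1/200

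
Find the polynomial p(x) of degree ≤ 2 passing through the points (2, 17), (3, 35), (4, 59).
3*x**2 + 3*x - 1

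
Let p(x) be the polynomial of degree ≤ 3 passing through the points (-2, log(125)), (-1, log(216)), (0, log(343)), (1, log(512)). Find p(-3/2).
log(72*2**(3/8)*340584136962890625**(1/16)/7)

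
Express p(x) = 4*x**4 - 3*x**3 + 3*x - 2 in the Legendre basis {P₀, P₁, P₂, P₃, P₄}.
(-6/5)P₀ + (6/5)P₁ + (16/7)P₂ + (-6/5)P₃ + (32/35)P₄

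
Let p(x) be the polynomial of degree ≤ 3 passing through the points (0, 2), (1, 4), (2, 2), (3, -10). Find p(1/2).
25/8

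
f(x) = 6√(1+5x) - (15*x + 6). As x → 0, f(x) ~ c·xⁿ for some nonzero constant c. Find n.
2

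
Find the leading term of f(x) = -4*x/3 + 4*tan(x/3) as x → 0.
4*x**3/81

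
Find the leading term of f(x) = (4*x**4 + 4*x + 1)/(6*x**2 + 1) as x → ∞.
2*x**2/3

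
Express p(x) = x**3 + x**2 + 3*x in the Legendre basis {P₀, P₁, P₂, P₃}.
(1/3)P₀ + (18/5)P₁ + (2/3)P₂ + (2/5)P₃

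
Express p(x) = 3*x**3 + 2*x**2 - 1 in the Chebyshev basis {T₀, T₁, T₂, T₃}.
(9/4)T₁ + T₂ + (3/4)T₃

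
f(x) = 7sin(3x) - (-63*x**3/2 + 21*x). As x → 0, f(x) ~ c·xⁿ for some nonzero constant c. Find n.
5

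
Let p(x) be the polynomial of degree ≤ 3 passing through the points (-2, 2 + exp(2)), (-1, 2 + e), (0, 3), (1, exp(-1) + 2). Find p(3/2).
(35 + e*(-5*exp(2) - 3 + 21*e))*exp(-1)/16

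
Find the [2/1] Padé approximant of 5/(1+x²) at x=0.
5 - 5*x**2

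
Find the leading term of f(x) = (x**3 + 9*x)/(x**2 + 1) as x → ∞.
x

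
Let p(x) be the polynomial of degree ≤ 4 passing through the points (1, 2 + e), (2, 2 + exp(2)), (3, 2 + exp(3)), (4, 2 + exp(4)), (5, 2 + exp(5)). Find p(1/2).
-45*exp(4)/32 - 105*exp(2)/32 + 2 + 315*e/128 + 35*exp(5)/128 + 189*exp(3)/64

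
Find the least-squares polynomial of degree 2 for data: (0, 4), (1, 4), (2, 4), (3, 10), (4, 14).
4 + (-7/5)x + x²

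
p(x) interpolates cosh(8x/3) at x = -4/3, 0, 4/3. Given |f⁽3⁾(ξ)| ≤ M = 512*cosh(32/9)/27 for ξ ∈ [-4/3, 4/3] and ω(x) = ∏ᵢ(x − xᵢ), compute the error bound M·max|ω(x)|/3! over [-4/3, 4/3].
32768*sqrt(3)*cosh(32/9)/19683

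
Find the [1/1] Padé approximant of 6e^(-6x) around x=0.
(6 - 18*x)/(3*x + 1)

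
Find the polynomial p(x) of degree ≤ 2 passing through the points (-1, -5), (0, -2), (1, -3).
-2*x**2 + x - 2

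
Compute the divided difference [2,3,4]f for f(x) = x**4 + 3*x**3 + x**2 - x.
83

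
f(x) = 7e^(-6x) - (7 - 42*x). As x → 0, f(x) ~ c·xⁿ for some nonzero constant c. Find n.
2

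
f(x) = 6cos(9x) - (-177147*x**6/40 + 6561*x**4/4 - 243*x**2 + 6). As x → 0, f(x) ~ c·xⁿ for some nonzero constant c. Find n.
8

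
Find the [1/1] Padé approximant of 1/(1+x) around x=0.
1/(x + 1)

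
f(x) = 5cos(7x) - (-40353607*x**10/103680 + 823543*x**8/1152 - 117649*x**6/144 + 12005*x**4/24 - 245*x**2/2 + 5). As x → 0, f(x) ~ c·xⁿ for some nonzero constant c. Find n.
12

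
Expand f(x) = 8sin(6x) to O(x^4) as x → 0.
48*x - 288*x**3 + O(x**4)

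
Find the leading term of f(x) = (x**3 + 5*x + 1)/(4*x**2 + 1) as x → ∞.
x/4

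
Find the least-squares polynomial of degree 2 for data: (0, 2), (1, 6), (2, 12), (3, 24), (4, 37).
71/35 + (68/35)x + (12/7)x²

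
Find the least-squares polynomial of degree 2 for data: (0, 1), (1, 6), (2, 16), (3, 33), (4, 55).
37/35 + (25/14)x + (41/14)x²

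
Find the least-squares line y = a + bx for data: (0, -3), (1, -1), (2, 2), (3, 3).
a = -29/10, b = 21/10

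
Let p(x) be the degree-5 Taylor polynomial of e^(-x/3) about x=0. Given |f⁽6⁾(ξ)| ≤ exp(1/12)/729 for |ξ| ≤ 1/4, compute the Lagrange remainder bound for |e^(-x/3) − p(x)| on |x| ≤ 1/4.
exp(1/12)/2149908480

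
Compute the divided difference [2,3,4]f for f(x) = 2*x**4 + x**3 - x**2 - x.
118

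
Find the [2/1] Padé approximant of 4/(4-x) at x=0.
1/(1 - x/4)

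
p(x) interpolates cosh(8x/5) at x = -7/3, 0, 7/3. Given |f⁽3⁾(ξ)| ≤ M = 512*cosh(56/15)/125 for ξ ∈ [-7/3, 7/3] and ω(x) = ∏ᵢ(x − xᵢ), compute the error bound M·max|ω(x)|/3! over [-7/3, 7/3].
175616*sqrt(3)*cosh(56/15)/91125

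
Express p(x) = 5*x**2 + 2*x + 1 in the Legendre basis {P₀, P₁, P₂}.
(8/3)P₀ + (2)P₁ + (10/3)P₂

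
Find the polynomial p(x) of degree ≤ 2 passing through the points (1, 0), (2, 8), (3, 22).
3*x**2 - x - 2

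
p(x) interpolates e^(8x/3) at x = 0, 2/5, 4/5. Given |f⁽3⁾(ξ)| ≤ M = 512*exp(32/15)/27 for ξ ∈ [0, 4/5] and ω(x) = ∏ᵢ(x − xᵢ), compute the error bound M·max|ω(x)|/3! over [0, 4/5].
4096*sqrt(3)*exp(32/15)/91125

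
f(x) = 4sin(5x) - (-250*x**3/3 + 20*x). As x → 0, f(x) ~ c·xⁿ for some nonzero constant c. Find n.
5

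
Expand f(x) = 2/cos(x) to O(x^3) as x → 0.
2 + x**2 + O(x**3)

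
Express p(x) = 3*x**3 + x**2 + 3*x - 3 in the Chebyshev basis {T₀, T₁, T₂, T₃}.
(-5/2)T₀ + (21/4)T₁ + (1/2)T₂ + (3/4)T₃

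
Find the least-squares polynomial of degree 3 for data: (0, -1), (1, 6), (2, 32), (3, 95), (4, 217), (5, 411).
-55/63 + (80/27)x + (143/252)x² + (331/108)x³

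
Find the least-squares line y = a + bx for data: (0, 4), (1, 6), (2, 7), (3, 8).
a = 43/10, b = 13/10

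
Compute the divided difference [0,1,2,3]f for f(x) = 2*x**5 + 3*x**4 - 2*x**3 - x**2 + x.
66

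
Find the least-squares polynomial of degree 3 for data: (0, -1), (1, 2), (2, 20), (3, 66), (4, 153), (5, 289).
-53/63 + (-344/189)x + (577/252)x² + (209/108)x³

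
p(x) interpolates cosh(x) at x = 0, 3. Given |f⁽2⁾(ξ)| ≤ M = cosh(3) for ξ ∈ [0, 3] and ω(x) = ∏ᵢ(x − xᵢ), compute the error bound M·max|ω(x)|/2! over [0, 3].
9*cosh(3)/8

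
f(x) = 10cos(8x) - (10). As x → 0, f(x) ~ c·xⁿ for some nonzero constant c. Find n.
2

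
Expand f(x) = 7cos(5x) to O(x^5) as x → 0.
7 - 175*x**2/2 + 4375*x**4/24 + O(x**5)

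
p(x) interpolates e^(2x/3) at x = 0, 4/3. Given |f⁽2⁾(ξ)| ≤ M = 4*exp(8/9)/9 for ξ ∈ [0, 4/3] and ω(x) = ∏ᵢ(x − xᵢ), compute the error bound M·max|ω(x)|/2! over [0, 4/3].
8*exp(8/9)/81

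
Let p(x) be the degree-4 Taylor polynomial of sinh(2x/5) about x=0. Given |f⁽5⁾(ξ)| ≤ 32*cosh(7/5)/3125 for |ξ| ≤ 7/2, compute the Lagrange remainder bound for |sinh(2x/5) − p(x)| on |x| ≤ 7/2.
16807*cosh(7/5)/375000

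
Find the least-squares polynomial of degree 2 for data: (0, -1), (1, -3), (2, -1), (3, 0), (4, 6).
-37/35 + (-181/70)x + (15/14)x²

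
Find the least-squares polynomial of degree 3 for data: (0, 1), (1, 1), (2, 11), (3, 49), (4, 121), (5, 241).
11/9 + (-694/189)x + (44/63)x² + (52/27)x³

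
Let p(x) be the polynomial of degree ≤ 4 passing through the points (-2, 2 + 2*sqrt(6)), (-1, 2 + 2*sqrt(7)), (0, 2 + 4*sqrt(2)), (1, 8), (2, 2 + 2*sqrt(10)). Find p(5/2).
-283/16 - 45*sqrt(7)/16 + 35*sqrt(6)/64 + 315*sqrt(10)/64 + 189*sqrt(2)/16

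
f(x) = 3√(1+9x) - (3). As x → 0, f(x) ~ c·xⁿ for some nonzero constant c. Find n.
1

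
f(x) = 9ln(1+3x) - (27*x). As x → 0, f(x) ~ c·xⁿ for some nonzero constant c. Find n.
2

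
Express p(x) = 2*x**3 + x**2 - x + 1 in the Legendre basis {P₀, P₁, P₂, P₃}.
(4/3)P₀ + (1/5)P₁ + (2/3)P₂ + (4/5)P₃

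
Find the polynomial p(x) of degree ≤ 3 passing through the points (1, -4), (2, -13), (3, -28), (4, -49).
-3*x**2 - 1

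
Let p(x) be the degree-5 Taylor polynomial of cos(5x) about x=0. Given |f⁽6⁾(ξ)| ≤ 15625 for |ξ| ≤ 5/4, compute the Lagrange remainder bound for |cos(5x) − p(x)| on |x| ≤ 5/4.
48828125/589824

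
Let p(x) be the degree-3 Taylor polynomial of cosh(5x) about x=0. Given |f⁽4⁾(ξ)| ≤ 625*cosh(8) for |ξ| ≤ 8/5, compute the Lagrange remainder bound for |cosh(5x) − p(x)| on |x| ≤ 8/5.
512*cosh(8)/3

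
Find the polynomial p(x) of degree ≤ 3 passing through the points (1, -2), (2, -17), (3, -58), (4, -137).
-2*x**3 - x**2 + 2*x - 1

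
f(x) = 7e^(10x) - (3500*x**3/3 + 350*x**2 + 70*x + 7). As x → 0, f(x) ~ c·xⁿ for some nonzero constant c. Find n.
4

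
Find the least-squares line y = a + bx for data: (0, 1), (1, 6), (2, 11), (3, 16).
a = 1, b = 5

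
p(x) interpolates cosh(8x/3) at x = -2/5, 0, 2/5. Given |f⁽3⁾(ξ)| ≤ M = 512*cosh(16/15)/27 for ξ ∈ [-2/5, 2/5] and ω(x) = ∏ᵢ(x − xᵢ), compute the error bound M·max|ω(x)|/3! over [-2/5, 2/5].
4096*sqrt(3)*cosh(16/15)/91125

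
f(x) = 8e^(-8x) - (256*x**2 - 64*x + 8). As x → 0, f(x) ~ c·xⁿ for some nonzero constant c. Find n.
3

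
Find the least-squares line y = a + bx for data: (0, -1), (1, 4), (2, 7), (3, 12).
a = -4/5, b = 21/5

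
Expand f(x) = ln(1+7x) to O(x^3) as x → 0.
7*x - 49*x**2/2 + O(x**3)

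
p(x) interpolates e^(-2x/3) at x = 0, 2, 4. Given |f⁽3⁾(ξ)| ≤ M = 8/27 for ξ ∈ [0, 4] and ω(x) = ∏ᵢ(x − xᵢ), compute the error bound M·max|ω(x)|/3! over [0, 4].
64*sqrt(3)/729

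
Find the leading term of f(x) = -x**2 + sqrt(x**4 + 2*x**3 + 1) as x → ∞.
x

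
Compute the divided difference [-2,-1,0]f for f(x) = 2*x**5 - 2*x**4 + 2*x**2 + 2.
-42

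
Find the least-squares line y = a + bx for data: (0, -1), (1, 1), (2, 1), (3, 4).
a = -1, b = 3/2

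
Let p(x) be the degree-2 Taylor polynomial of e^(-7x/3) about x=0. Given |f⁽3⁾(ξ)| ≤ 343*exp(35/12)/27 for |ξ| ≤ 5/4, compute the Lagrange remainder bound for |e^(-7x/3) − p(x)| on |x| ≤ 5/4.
42875*exp(35/12)/10368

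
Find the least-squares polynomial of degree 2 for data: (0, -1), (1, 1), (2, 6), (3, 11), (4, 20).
-1 + (6/5)x + x²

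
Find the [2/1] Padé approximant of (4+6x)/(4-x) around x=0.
(3*x/2 + 1)/(1 - x/4)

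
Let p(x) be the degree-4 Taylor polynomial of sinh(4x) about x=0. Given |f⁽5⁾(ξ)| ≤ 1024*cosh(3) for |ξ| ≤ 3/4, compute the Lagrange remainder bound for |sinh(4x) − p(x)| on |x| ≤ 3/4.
81*cosh(3)/40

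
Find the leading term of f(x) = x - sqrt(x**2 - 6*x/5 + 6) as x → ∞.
3/5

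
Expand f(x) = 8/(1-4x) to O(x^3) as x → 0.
8 + 32*x + 128*x**2 + O(x**3)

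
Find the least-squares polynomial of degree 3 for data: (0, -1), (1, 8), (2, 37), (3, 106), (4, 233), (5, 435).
-8/9 + (778/189)x + (349/252)x² + (329/108)x³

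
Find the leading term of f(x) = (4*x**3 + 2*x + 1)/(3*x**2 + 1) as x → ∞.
4*x/3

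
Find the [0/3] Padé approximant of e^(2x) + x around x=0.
1/(-49*x**3/3 + 7*x**2 - 3*x + 1)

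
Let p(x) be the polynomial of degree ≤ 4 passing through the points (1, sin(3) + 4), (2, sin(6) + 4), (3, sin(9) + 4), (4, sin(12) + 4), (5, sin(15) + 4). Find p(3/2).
35*sin(6)/32 - 35*sin(9)/64 + 7*sin(12)/32 - 5*sin(15)/128 + 35*sin(3)/128 + 4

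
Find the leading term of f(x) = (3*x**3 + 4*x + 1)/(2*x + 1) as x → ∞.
3*x**2/2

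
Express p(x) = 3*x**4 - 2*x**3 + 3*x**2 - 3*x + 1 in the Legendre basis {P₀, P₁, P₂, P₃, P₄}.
(13/5)P₀ + (-21/5)P₁ + (26/7)P₂ + (-4/5)P₃ + (24/35)P₄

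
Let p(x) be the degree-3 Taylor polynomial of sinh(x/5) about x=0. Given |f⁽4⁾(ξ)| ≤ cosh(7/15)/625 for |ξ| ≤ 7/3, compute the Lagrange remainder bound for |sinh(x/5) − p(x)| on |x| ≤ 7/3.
2401*cosh(7/15)/1215000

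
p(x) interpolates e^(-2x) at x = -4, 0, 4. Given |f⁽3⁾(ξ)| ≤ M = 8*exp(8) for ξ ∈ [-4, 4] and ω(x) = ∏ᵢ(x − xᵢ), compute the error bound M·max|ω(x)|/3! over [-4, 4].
512*sqrt(3)*exp(8)/27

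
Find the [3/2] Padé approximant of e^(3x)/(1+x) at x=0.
(-9*x**3/10 - 9*x**2/20 + 1)/(21*x**2/20 - 2*x + 1)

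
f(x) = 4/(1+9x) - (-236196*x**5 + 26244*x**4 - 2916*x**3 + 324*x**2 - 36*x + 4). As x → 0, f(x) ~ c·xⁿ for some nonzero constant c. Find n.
6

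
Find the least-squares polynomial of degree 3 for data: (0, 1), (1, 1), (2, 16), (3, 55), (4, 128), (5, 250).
101/126 + (-1691/756)x + (289/252)x² + (50/27)x³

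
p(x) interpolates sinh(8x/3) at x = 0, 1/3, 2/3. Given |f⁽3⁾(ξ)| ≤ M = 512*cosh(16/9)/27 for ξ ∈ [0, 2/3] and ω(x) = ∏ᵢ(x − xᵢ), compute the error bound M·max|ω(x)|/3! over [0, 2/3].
512*sqrt(3)*cosh(16/9)/19683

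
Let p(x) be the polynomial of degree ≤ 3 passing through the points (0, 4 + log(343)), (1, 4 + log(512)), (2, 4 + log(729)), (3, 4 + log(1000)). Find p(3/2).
4 + log(432*2**(7/8)*3**(3/8)*35**(13/16)/35)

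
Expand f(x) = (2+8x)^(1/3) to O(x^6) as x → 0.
2**(1/3) + 4*2**(1/3)*x/3 - 16*2**(1/3)*x**2/9 + 320*2**(1/3)*x**3/81 - 2560*2**(1/3)*x**4/243 + 22528*2**(1/3)*x**5/729 + O(x**6)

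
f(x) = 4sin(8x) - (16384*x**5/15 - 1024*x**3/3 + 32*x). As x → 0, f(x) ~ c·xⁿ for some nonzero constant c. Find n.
7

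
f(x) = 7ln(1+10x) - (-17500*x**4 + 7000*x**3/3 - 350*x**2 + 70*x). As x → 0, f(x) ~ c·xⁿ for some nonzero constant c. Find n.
5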